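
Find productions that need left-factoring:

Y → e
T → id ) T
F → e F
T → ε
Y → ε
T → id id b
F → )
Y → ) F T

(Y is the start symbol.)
Yes, T has productions with common prefix 'id'

Left-factoring is needed when two productions for the same non-terminal
share a common prefix on the right-hand side.

Productions for Y:
  Y → e
  Y → ε
  Y → ) F T
Productions for T:
  T → id ) T
  T → ε
  T → id id b
Productions for F:
  F → e F
  F → )

Found common prefix 'id' in productions for T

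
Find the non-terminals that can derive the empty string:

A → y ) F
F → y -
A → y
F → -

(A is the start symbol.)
None

There are no ε-productions, so no non-terminal can derive ε.
No non-terminals are nullable.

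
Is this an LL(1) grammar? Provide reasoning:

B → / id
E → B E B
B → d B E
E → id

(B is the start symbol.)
Relevant sets:
  FIRST(B) = { '/', 'd' }

For B:
  PREDICT(B → '/' id) = { '/' }
  PREDICT(B → d B E) = { 'd' }
For E:
  PREDICT(E → B E B) = { '/', 'd' }
  PREDICT(E → id) = { 'id' }

All predict sets are disjoint. The grammar IS LL(1).

Answer: Yes, the grammar is LL(1).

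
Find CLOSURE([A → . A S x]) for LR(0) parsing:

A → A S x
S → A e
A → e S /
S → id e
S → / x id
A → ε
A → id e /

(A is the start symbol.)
To compute CLOSURE, for each item [A → α.Bβ] where B is a non-terminal, add [B → .γ] for all productions B → γ; repeat for the newly added items until nothing changes.

Start with: [A → . A S x]
  [A → . A S x] has the dot before A: add [A → . e S /], [A → .], [A → . id e /]
No further items can be added.

CLOSURE = { [A → . A S x], [A → . e S /], [A → . id e /], [A → .] }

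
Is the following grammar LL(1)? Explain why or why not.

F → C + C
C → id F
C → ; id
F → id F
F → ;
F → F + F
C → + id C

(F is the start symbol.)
A grammar is LL(1) if for each non-terminal N with multiple productions, the predict sets of those productions are pairwise disjoint, where PREDICT(N → α) = (FIRST(α) \ {ε}) ∪ (FOLLOW(N) if α ⇒* ε).

Relevant sets:
  FIRST(C) = { '+', ';', 'id' }
  FIRST(F) = { '+', ';', 'id' }

For F:
  PREDICT(F → C '+' C) = { '+', ';', 'id' }
  PREDICT(F → id F) = { 'id' }
  PREDICT(F → ';') = { ';' }
  PREDICT(F → F '+' F) = { '+', ';', 'id' }
For C:
  PREDICT(C → id F) = { 'id' }
  PREDICT(C → ';' id) = { ';' }
  PREDICT(C → '+' id C) = { '+' }

Conflict found: Predict set conflict for F: { 'id' }
The grammar is NOT LL(1).

Answer: No. Predict set conflict for F: { 'id' }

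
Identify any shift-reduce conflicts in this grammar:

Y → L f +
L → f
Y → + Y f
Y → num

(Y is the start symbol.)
A shift-reduce conflict occurs when an LR(0) state has both:
  - a complete (reduce) item [A → α .] (dot at the end), and
  - a shift item [B → β . c γ] (dot before a terminal).

Augment with Y' → Y and build the canonical LR(0) collection (I0 = CLOSURE({[Y' → . Y]}), then GOTO on every symbol after a dot until no new states appear). It has 10 states:
  I0: { [L → . f], [Y → . + Y f], [Y → . L f +], [Y → . num], [Y' → . Y] }  — shift
  I1: { [L → . f], [Y → + . Y f], [Y → . + Y f], [Y → . L f +], [Y → . num] }  — shift
  I2: { [Y → L . f +] }  — shift
  I3: { [Y' → Y .] }  — accept
  I4: { [L → f .] }  — reduce
  I5: { [Y → num .] }  — reduce
  I6: { [Y → L f . +] }  — shift
  I7: { [Y → L f + .] }  — reduce
  I8: { [Y → + Y . f] }  — shift
  I9: { [Y → + Y f .] }  — reduce

No state contains both a complete item and a shift item.

Answer: No shift-reduce conflicts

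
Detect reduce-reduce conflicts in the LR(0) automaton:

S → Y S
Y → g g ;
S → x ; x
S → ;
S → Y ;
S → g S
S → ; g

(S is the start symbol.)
Yes — I10: [S → ; .] vs [Y → g g ; .]; I12: [S → ; .] vs [S → Y ; .]

Augment with S' → S and build the canonical LR(0) collection (I0 = CLOSURE({[S' → . S]}), then GOTO on every symbol after a dot until no new states appear). It has 14 states:
  I0: { [S → . ; g], [S → . ;], [S → . Y ;], [S → . Y S], [S → . g S], [S → . x ; x], [S' → . S], [Y → . g g ;] }  — shift
  I1: { [S → ; . g], [S → ; .] }  — shift, reduce
  I2: { [S' → S .] }  — accept
  I3: { [S → . ; g], [S → . ;], [S → . Y ;], [S → . Y S], [S → . g S], [S → . x ; x], [S → Y . ;], [S → Y . S], [Y → . g g ;] }  — shift
  I4: { [S → . ; g], [S → . ;], [S → . Y ;], [S → . Y S], [S → . g S], [S → . x ; x], [S → g . S], [Y → . g g ;], [Y → g . g ;] }  — shift
  I5: { [S → x . ; x] }  — shift
  I6: { [S → x ; . x] }  — shift
  I7: { [S → x ; x .] }  — reduce
  I8: { [S → g S .] }  — reduce
  I9: { [S → . ; g], [S → . ;], [S → . Y ;], [S → . Y S], [S → . g S], [S → . x ; x], [S → g . S], [Y → . g g ;], [Y → g . g ;], [Y → g g . ;] }  — shift
  I10: { [S → ; . g], [S → ; .], [Y → g g ; .] }  — shift, 2 reduces
  I11: { [S → ; g .] }  — reduce
  I12: { [S → ; . g], [S → ; .], [S → Y ; .] }  — shift, 2 reduces
  I13: { [S → Y S .] }  — reduce

I10 contains complete items [S → ; .], [Y → g g ; .] — reduce-reduce conflict.
I12 contains complete items [S → ; .], [S → Y ; .] — reduce-reduce conflict.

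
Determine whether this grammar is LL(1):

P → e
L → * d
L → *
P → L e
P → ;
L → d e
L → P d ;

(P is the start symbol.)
Relevant sets:
  FIRST(L) = { '*', ';', 'd', 'e' }
  FIRST(P) = { '*', ';', 'd', 'e' }

For P:
  PREDICT(P → e) = { 'e' }
  PREDICT(P → L e) = { '*', ';', 'd', 'e' }
  PREDICT(P → ';') = { ';' }
For L:
  PREDICT(L → '*' d) = { '*' }
  PREDICT(L → '*') = { '*' }
  PREDICT(L → d e) = { 'd' }
  PREDICT(L → P d ';') = { '*', ';', 'd', 'e' }

Conflict found: Predict set conflict for P: { 'e' }
The grammar is NOT LL(1).

Answer: No. Predict set conflict for P: { 'e' }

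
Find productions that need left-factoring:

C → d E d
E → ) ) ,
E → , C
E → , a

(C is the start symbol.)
Yes, E has productions with common prefix ','

Left-factoring is needed when two productions for the same non-terminal
share a common prefix on the right-hand side.

Productions for E:
  E → ) ) ,
  E → , C
  E → , a

Found common prefix ',' in productions for E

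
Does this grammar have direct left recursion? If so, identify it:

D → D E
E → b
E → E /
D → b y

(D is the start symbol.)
D → D E: LEFT RECURSIVE (starts with D)
E → b: starts with b
E → E /: LEFT RECURSIVE (starts with E)
D → b y: starts with b

The grammar has direct left recursion on: D, E.

Answer: Yes, D, E are left-recursive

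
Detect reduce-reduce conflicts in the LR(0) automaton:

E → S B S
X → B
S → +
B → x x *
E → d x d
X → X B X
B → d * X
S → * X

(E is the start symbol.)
No reduce-reduce conflicts

Augment with E' → E and build the canonical LR(0) collection (I0 = CLOSURE({[E' → . E]}), then GOTO on every symbol after a dot until no new states appear). It has 20 states:
  I0: { [E → . S B S], [E → . d x d], [E' → . E], [S → . * X], [S → . +] }  — shift
  I1: { [B → . d * X], [B → . x x *], [S → * . X], [X → . B], [X → . X B X] }  — shift
  I2: { [S → + .] }  — reduce
  I3: { [E' → E .] }  — accept
  I4: { [B → . d * X], [B → . x x *], [E → S . B S] }  — shift
  I5: { [E → d . x d] }  — shift
  I6: { [E → d x . d] }  — shift
  I7: { [E → d x d .] }  — reduce
  I8: { [E → S B . S], [S → . * X], [S → . +] }  — shift
  I9: { [B → d . * X] }  — shift
  I10: { [B → x . x *] }  — shift
  I11: { [B → x x . *] }  — shift
  I12: { [B → x x * .] }  — reduce
  I13: { [B → . d * X], [B → . x x *], [B → d * . X], [X → . B], [X → . X B X] }  — shift
  I14: { [X → B .] }  — reduce
  I15: { [B → . d * X], [B → . x x *], [B → d * X .], [X → X . B X] }  — shift, reduce
  I16: { [B → . d * X], [B → . x x *], [X → . B], [X → . X B X], [X → X B . X] }  — shift
  I17: { [B → . d * X], [B → . x x *], [X → X . B X], [X → X B X .] }  — shift, reduce
  I18: { [E → S B S .] }  — reduce
  I19: { [B → . d * X], [B → . x x *], [S → * X .], [X → X . B X] }  — shift, reduce

No state contains more than one complete item.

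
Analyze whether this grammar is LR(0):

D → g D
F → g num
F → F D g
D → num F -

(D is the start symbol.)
Yes, the grammar is LR(0)

A grammar is LR(0) if no state in the canonical LR(0) collection has:
  - both a shift item (dot before a terminal) and a complete item (shift-reduce conflict), or
  - two or more complete items (reduce-reduce conflict; the accept item [D' → D .] counts as a complete item here).

Augment with D' → D and build the canonical LR(0) collection (I0 = CLOSURE({[D' → . D]}), then GOTO on every symbol after a dot until no new states appear). It has 11 states:
  I0: { [D → . g D], [D → . num F -], [D' → . D] }  — shift
  I1: { [D' → D .] }  — accept
  I2: { [D → . g D], [D → . num F -], [D → g . D] }  — shift
  I3: { [D → num . F -], [F → . F D g], [F → . g num] }  — shift
  I4: { [D → . g D], [D → . num F -], [D → num F . -], [F → F . D g] }  — shift
  I5: { [F → g . num] }  — shift
  I6: { [F → g num .] }  — reduce
  I7: { [D → num F - .] }  — reduce
  I8: { [F → F D . g] }  — shift
  I9: { [F → F D g .] }  — reduce
  I10: { [D → g D .] }  — reduce

Every state is either a pure shift/goto state or contains exactly one complete item and nothing to shift — no conflicts. The grammar is LR(0).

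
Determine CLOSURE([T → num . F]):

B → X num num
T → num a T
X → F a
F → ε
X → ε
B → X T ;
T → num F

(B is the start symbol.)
Start with: [T → num . F]
  [T → num . F] has the dot before F: add [F → .]
No further items can be added.

CLOSURE = { [F → .], [T → num . F] }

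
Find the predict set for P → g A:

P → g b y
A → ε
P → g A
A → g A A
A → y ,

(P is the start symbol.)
{ 'g' }

PREDICT(P → g A) = (FIRST(RHS) \ {ε}) ∪ (FOLLOW(P) if ε ∈ FIRST(RHS), i.e. RHS ⇒* ε)
FIRST(g A) = { 'g' }
ε ∉ FIRST(g A), so FOLLOW(P) is not added.
PREDICT(P → g A) = { 'g' }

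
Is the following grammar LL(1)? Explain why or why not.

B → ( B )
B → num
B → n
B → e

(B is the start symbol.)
Yes, the grammar is LL(1).

For B:
  PREDICT(B → '(' B ')') = { '(' }
  PREDICT(B → num) = { 'num' }
  PREDICT(B → n) = { 'n' }
  PREDICT(B → e) = { 'e' }

All predict sets are disjoint. The grammar IS LL(1).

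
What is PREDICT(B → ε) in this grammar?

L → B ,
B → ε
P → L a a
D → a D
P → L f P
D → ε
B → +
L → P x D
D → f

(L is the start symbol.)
{ ',' }

PREDICT(B → ε) = (FIRST(RHS) \ {ε}) ∪ (FOLLOW(B) if ε ∈ FIRST(RHS), i.e. RHS ⇒* ε)
The right-hand side is ε (FIRST(ε) = { ε }), so the predict set is FOLLOW(B) = { ',' }
PREDICT(B → ε) = { ',' }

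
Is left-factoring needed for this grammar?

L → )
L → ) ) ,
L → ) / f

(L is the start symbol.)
Left-factoring is needed when two productions for the same non-terminal
share a common prefix on the right-hand side.

Productions for L:
  L → )
  L → ) ) ,
  L → ) / f

Found common prefix ')' in productions for L

Answer: Yes, L has productions with common prefix ')'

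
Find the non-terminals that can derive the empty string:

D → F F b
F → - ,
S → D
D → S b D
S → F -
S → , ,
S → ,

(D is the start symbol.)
A non-terminal is nullable if it can derive ε (the empty string): either it has an ε-production, or it has a production whose right-hand side consists entirely of nullable non-terminals.

There are no ε-productions, so no non-terminal can derive ε.
No non-terminals are nullable.

Answer: None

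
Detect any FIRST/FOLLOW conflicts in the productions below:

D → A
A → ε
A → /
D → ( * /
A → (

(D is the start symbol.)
No FIRST/FOLLOW conflicts.

A FIRST/FOLLOW conflict occurs when a non-terminal N has a nullable alternative N → β (β ⇒* ε) and another alternative N → α with FIRST(α) ∩ FOLLOW(N) ≠ ∅: on such a lookahead the parser cannot decide between expanding α and letting N vanish via β.

Nullable non-terminals: A, D.
FIRST sets used below: FIRST(A) = { '(', '/', ε }

A: nullable alternative(s) A → ε; FOLLOW(A) = { $ }
  A → ε: FIRST \ {ε} = { } — this is the only nullable alternative, skip
  A → /: FIRST \ {ε} = { '/' } — disjoint from FOLLOW(A)
  A → (: FIRST \ {ε} = { '(' } — disjoint from FOLLOW(A)

D: nullable alternative(s) D → A; FOLLOW(D) = { $ }
  D → A: FIRST \ {ε} = { '(', '/' } — this is the only nullable alternative, skip
  D → ( * /: FIRST \ {ε} = { '(' } — disjoint from FOLLOW(D)

No FIRST/FOLLOW conflicts found.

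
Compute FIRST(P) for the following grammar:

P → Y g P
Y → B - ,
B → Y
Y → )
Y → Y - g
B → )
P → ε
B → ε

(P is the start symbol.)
{ ')', '-', ε }

FIRST sets of the other non-terminals involved (by the same procedure, iterated to a fixed point):
  FIRST(Y) = { ')', '-' }

From P → Y g P:
  - Y is a non-terminal: add FIRST(Y) \ {ε} = { ')', '-' }
    Y is not nullable, so stop
From P → ε:
  - ε-production, so ε ∈ FIRST(P)

Collecting: FIRST(P) = { ')', '-', ε }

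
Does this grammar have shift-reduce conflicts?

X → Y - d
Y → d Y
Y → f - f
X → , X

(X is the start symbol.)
No shift-reduce conflicts

A shift-reduce conflict occurs when an LR(0) state has both:
  - a complete (reduce) item [A → α .] (dot at the end), and
  - a shift item [B → β . c γ] (dot before a terminal).

Augment with X' → X and build the canonical LR(0) collection (I0 = CLOSURE({[X' → . X]}), then GOTO on every symbol after a dot until no new states appear). It has 12 states:
  I0: { [X → . , X], [X → . Y - d], [X' → . X], [Y → . d Y], [Y → . f - f] }  — shift
  I1: { [X → , . X], [X → . , X], [X → . Y - d], [Y → . d Y], [Y → . f - f] }  — shift
  I2: { [X' → X .] }  — accept
  I3: { [X → Y . - d] }  — shift
  I4: { [Y → . d Y], [Y → . f - f], [Y → d . Y] }  — shift
  I5: { [Y → f . - f] }  — shift
  I6: { [Y → f - . f] }  — shift
  I7: { [Y → f - f .] }  — reduce
  I8: { [Y → d Y .] }  — reduce
  I9: { [X → Y - . d] }  — shift
  I10: { [X → Y - d .] }  — reduce
  I11: { [X → , X .] }  — reduce

No state contains both a complete item and a shift item.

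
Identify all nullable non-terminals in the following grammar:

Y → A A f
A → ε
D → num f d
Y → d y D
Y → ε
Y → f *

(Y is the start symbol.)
{ 'A', 'Y' }

A non-terminal is nullable if it can derive ε (the empty string): either it has an ε-production, or it has a production whose right-hand side consists entirely of nullable non-terminals.

ε-productions: A → ε, Y → ε
So A, Y are immediately nullable.
No further non-terminal can be added: every production for the remaining non-terminals contains a terminal or a non-nullable non-terminal.
Nullable = { 'A', 'Y' }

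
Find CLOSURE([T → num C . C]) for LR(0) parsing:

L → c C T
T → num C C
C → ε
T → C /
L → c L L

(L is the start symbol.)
{ [C → .], [T → num C . C] }

To compute CLOSURE, for each item [A → α.Bβ] where B is a non-terminal, add [B → .γ] for all productions B → γ; repeat for the newly added items until nothing changes.

Start with: [T → num C . C]
  [T → num C . C] has the dot before C: add [C → .]
No further items can be added.

CLOSURE = { [C → .], [T → num C . C] }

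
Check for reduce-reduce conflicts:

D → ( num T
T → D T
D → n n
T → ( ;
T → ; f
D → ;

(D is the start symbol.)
No reduce-reduce conflicts

A reduce-reduce conflict occurs when an LR(0) state has two complete items [A → α .] and [B → β .] — both call for a reduction, and with no lookahead the parser cannot choose between them.

Augment with D' → D and build the canonical LR(0) collection (I0 = CLOSURE({[D' → . D]}), then GOTO on every symbol after a dot until no new states appear). It has 14 states:
  I0: { [D → . ( num T], [D → . ;], [D → . n n], [D' → . D] }  — shift
  I1: { [D → ( . num T] }  — shift
  I2: { [D → ; .] }  — reduce
  I3: { [D' → D .] }  — accept
  I4: { [D → n . n] }  — shift
  I5: { [D → n n .] }  — reduce
  I6: { [D → ( num . T], [D → . ( num T], [D → . ;], [D → . n n], [T → . ( ;], [T → . ; f], [T → . D T] }  — shift
  I7: { [D → ( . num T], [T → ( . ;] }  — shift
  I8: { [D → ; .], [T → ; . f] }  — shift, reduce
  I9: { [D → . ( num T], [D → . ;], [D → . n n], [T → . ( ;], [T → . ; f], [T → . D T], [T → D . T] }  — shift
  I10: { [D → ( num T .] }  — reduce
  I11: { [T → D T .] }  — reduce
  I12: { [T → ; f .] }  — reduce
  I13: { [T → ( ; .] }  — reduce

No state contains more than one complete item.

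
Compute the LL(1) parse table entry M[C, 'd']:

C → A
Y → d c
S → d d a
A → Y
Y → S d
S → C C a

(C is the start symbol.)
C → A

To find M[C, 'd'], we find productions for C where 'd' is in the predict set (PREDICT(N → α) = (FIRST(α) \ {ε}) ∪ (FOLLOW(N) if α ⇒* ε)).

Relevant sets:
  FIRST(A) = { 'd' }

C → A: PREDICT = { 'd' }
  'd' is in predict set, so this production goes in M[C, 'd']

M[C, 'd'] = C → A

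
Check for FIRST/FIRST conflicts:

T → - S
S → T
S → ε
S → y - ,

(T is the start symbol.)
No FIRST/FIRST conflicts.

A FIRST/FIRST conflict occurs when two productions N → α and N → β for the same non-terminal have FIRST(α) ∩ FIRST(β) ≠ ∅ (with ε ∈ FIRST of a nullable right-hand side, so two nullable alternatives also conflict).

FIRST sets of the non-terminals at (or reachable through a nullable prefix from) the front of some alternative:
  FIRST(T) = { '-' }

Productions for S:
  S → T: FIRST = { '-' }
  S → ε: FIRST = { ε }
  S → y - ,: FIRST = { 'y' }
T has only one production, so no FIRST/FIRST conflict is possible there.

All alternatives of each non-terminal have pairwise disjoint FIRST sets.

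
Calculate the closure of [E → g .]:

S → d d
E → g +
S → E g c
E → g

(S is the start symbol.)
Start with: [E → g .]
The dot is at the end, so nothing is added.

CLOSURE = { [E → g .] }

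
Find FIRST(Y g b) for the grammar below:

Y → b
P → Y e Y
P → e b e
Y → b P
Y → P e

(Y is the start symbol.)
{ 'b', 'e' }

FIRST sets of the non-terminals involved (from the grammar, by fixed-point iteration):
  FIRST(Y) = { 'b', 'e' }

To compute FIRST(Y g b), process the symbols left to right:
Symbol Y is a non-terminal. Add FIRST(Y) \ {ε} = { 'b', 'e' }
Y is not nullable (ε ∉ FIRST(Y)), so stop here.
FIRST(Y g b) = { 'b', 'e' }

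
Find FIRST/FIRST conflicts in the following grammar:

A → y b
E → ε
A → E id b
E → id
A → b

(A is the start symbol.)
FIRST sets of the non-terminals at (or reachable through a nullable prefix from) the front of some alternative:
  FIRST(E) = { 'id', ε }

Productions for A:
  A → y b: FIRST = { 'y' }
  A → E id b: FIRST = { 'id' }
  A → b: FIRST = { 'b' }
Productions for E:
  E → ε: FIRST = { ε }
  E → id: FIRST = { 'id' }

All alternatives of each non-terminal have pairwise disjoint FIRST sets.

Answer: No FIRST/FIRST conflicts.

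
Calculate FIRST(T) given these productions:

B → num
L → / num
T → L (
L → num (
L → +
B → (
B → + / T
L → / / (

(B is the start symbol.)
FIRST sets of the other non-terminals involved (by the same procedure, iterated to a fixed point):
  FIRST(L) = { '+', '/', 'num' }

From T → L (:
  - L is a non-terminal: add FIRST(L) \ {ε} = { '+', '/', 'num' }
    L is not nullable, so stop

Collecting: FIRST(T) = { '+', '/', 'num' }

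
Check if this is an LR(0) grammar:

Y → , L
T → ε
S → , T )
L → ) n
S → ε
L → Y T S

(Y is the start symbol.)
No. Shift-reduce conflict between [S → .] and [S → . , T )]

A grammar is LR(0) if no state in the canonical LR(0) collection has:
  - both a shift item (dot before a terminal) and a complete item (shift-reduce conflict), or
  - two or more complete items (reduce-reduce conflict; the accept item [Y' → Y .] counts as a complete item here).

Augment with Y' → Y and build the canonical LR(0) collection (I0 = CLOSURE({[Y' → . Y]}), then GOTO on every symbol after a dot until no new states appear). It has 12 states:
  I0: { [Y → . , L], [Y' → . Y] }  — shift
  I1: { [L → . ) n], [L → . Y T S], [Y → , . L], [Y → . , L] }  — shift
  I2: { [Y' → Y .] }  — accept
  I3: { [L → ) . n] }  — shift
  I4: { [Y → , L .] }  — reduce
  I5: { [L → Y . T S], [T → .] }  — reduce
  I6: { [L → Y T . S], [S → . , T )], [S → .] }  — shift, reduce
  I7: { [S → , . T )], [T → .] }  — reduce
  I8: { [L → Y T S .] }  — reduce
  I9: { [S → , T . )] }  — shift
  I10: { [S → , T ) .] }  — reduce
  I11: { [L → ) n .] }  — reduce

Conflict in state I6:
  Shift-reduce conflict between [S → .] and [S → . , T )]
So the grammar is NOT LR(0).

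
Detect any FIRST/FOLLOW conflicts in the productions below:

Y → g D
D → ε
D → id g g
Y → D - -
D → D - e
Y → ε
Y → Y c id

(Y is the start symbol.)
Yes. Y → Y c id with FOLLOW(Y) on { 'c' }; D → D '-' e with FOLLOW(D) on { '-' }

A FIRST/FOLLOW conflict occurs when a non-terminal N has a nullable alternative N → β (β ⇒* ε) and another alternative N → α with FIRST(α) ∩ FOLLOW(N) ≠ ∅: on such a lookahead the parser cannot decide between expanding α and letting N vanish via β.

Nullable non-terminals: D, Y.
FIRST sets used below: FIRST(D) = { '-', 'id', ε }, FIRST(Y) = { '-', 'c', 'g', 'id', ε }

D: nullable alternative(s) D → ε; FOLLOW(D) = { $, '-', 'c' }
  D → ε: FIRST \ {ε} = { } — this is the only nullable alternative, skip
  D → id g g: FIRST \ {ε} = { 'id' } — disjoint from FOLLOW(D)
  D → D - e: FIRST \ {ε} = { '-', 'id' } — overlaps FOLLOW(D) on { '-' }: CONFLICT

Y: nullable alternative(s) Y → ε; FOLLOW(Y) = { $, 'c' }
  Y → g D: FIRST \ {ε} = { 'g' } — disjoint from FOLLOW(Y)
  Y → D - -: FIRST \ {ε} = { '-', 'id' } — disjoint from FOLLOW(Y)
  Y → ε: FIRST \ {ε} = { } — this is the only nullable alternative, skip
  Y → Y c id: FIRST \ {ε} = { '-', 'c', 'g', 'id' } — overlaps FOLLOW(Y) on { 'c' }: CONFLICT

So the grammar has 2 FIRST/FOLLOW conflicts (marked CONFLICT above).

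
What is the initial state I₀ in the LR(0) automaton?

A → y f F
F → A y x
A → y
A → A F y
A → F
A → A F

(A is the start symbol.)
First, augment the grammar with A' → A
I₀ = CLOSURE({ [A' → . A] }):
  [A' → . A] has the dot before A: add [A → . y f F], [A → . y], [A → . A F y], [A → . F], [A → . A F]
  [A → . F] has the dot before F: add [F → . A y x]
No further items can be added.

I₀ = { [A → . A F y], [A → . A F], [A → . F], [A → . y f F], [A → . y], [A' → . A], [F → . A y x] }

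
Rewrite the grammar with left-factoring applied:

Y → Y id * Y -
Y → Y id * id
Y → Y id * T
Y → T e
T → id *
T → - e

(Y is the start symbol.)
Left-factoring transforms A → αβ₁ | αβ₂ into A → αA' and A' → β₁ | β₂
(α is the longest common prefix among the alternatives). Repeat until
no nonterminal has two alternatives with a common prefix.

Round 1: Y has alternatives sharing prefix 'Y id *'. Introduce Y': Y → Y id * Y'
  Add: Y' → Y -
  Add: Y' → id
  Add: Y' → T

No remaining common prefixes — done.

Resulting grammar:
Y → Y id * Y'
Y' → Y -
Y' → id
Y' → T
Y → T e
T → id *
T → - e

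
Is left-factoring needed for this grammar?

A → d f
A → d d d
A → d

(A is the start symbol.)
Yes, A has productions with common prefix 'd'

Left-factoring is needed when two productions for the same non-terminal
share a common prefix on the right-hand side.

Productions for A:
  A → d f
  A → d d d
  A → d

Found common prefix 'd' in productions for A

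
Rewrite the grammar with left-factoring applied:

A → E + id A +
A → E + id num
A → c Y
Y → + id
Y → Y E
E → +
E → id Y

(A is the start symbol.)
Left-factoring transforms A → αβ₁ | αβ₂ into A → αA' and A' → β₁ | β₂
(α is the longest common prefix among the alternatives). Repeat until
no nonterminal has two alternatives with a common prefix.

Round 1: A has alternatives sharing prefix 'E + id'. Introduce A': A → E + id A'
  Add: A' → A +
  Add: A' → num

No remaining common prefixes — done.

Resulting grammar:
A → E + id A'
A' → A +
A' → num
A → c Y
Y → + id
Y → Y E
E → +
E → id Y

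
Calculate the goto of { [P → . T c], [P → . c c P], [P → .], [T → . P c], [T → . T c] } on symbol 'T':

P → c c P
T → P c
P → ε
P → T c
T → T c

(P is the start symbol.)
GOTO(I, 'T') = CLOSURE({ [A → αX.β] : [A → α.Xβ] ∈ I, X = 'T' })

Items with dot before 'T', with the dot advanced:
  [P → . T c] → [P → T . c]
  [T → . T c] → [T → T . c]
Closure adds nothing (no advanced item has the dot before a non-terminal).

GOTO = { [P → T . c], [T → T . c] }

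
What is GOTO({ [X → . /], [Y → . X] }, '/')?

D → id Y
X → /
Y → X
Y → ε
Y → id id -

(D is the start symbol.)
GOTO(I, '/') = CLOSURE({ [A → αX.β] : [A → α.Xβ] ∈ I, X = '/' })

Items with dot before '/', with the dot advanced:
  [X → . /] → [X → / .]
Closure adds nothing (no advanced item has the dot before a non-terminal).

GOTO = { [X → / .] }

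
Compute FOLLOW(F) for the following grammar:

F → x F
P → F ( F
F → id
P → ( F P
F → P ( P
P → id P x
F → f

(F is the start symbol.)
F is the start symbol, so $ ∈ FOLLOW(F).
In F → x F: F is at the end; this adds FOLLOW(F) to itself — nothing new
In P → F ( F: F is followed by '(' F, add FIRST('(' F) \ {ε} = { '(' }
In P → F ( F: F is at the end, add FOLLOW(P)
In P → ( F P: F is followed by P, add FIRST(P) \ {ε} = { '(', 'f', 'id', 'x' }

The FOLLOW sets referred to above (computed the same way, to a fixed point):
  FOLLOW(P) = { $, '(', 'f', 'id', 'x' }

Taking the union: FOLLOW(F) = { $, '(', 'f', 'id', 'x' }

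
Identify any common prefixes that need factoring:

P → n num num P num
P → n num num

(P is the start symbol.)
Yes, P has productions with common prefix 'n num num'

Left-factoring is needed when two productions for the same non-terminal
share a common prefix on the right-hand side.

Productions for P:
  P → n num num P num
  P → n num num

Found common prefix 'n num num' in productions for P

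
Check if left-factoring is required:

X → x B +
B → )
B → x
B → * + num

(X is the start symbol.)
Left-factoring is needed when two productions for the same non-terminal
share a common prefix on the right-hand side.

Productions for B:
  B → )
  B → x
  B → * + num

No common prefixes found.

Answer: No, left-factoring is not needed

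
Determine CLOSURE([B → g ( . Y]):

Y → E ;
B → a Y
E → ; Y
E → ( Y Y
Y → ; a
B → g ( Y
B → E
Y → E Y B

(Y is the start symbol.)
Start with: [B → g ( . Y]
  [B → g ( . Y] has the dot before Y: add [Y → . E ;], [Y → . ; a], [Y → . E Y B]
  [Y → . E ;] has the dot before E: add [E → . ; Y], [E → . ( Y Y]
No further items can be added.

CLOSURE = { [B → g ( . Y], [E → . ( Y Y], [E → . ; Y], [Y → . ; a], [Y → . E ;], [Y → . E Y B] }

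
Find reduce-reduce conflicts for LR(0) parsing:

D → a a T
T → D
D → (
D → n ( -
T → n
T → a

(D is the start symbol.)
No reduce-reduce conflicts

A reduce-reduce conflict occurs when an LR(0) state has two complete items [A → α .] and [B → β .] — both call for a reduction, and with no lookahead the parser cannot choose between them.

Augment with D' → D and build the canonical LR(0) collection (I0 = CLOSURE({[D' → . D]}), then GOTO on every symbol after a dot until no new states appear). It has 12 states:
  I0: { [D → . (], [D → . a a T], [D → . n ( -], [D' → . D] }  — shift
  I1: { [D → ( .] }  — reduce
  I2: { [D' → D .] }  — accept
  I3: { [D → a . a T] }  — shift
  I4: { [D → n . ( -] }  — shift
  I5: { [D → n ( . -] }  — shift
  I6: { [D → n ( - .] }  — reduce
  I7: { [D → . (], [D → . a a T], [D → . n ( -], [D → a a . T], [T → . D], [T → . a], [T → . n] }  — shift
  I8: { [T → D .] }  — reduce
  I9: { [D → a a T .] }  — reduce
  I10: { [D → a . a T], [T → a .] }  — shift, reduce
  I11: { [D → n . ( -], [T → n .] }  — shift, reduce

No state contains more than one complete item.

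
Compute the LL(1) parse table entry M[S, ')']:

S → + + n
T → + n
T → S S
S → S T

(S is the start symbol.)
To find M[S, ')'], we find productions for S where ')' is in the predict set (PREDICT(N → α) = (FIRST(α) \ {ε}) ∪ (FOLLOW(N) if α ⇒* ε)).

Relevant sets:
  FIRST(S) = { '+' }

S → + + n: PREDICT = { '+' }
S → S T: PREDICT = { '+' }

M[S, ')'] is empty (no production applies)

Answer: Empty (error entry)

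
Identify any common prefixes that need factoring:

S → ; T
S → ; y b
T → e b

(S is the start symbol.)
Yes, S has productions with common prefix ';'

Left-factoring is needed when two productions for the same non-terminal
share a common prefix on the right-hand side.

Productions for S:
  S → ; T
  S → ; y b

Found common prefix ';' in productions for S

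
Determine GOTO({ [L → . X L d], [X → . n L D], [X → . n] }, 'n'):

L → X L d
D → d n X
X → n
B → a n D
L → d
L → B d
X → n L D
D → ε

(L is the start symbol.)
{ [B → . a n D], [L → . B d], [L → . X L d], [L → . d], [X → . n L D], [X → . n], [X → n . L D], [X → n .] }

GOTO(I, 'n') = CLOSURE({ [A → αX.β] : [A → α.Xβ] ∈ I, X = 'n' })

Items with dot before 'n', with the dot advanced:
  [X → . n] → [X → n .]
  [X → . n L D] → [X → n . L D]
Closure of the advanced items:
  [X → n . L D] has the dot before L: add [L → . X L d], [L → . d], [L → . B d]
  [L → . X L d] has the dot before X: add [X → . n], [X → . n L D]
  [L → . B d] has the dot before B: add [B → . a n D]

GOTO = { [B → . a n D], [L → . B d], [L → . X L d], [L → . d], [X → . n L D], [X → . n], [X → n . L D], [X → n .] }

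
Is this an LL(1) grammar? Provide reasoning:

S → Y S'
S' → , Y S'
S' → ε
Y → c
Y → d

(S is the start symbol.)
Yes, the grammar is LL(1).

Relevant sets:
  FOLLOW(S') = { $ }

For S':
  PREDICT(S' → ',' Y S') = { ',' }
  PREDICT(S' → ε) = { $ }
For Y:
  PREDICT(Y → c) = { 'c' }
  PREDICT(Y → d) = { 'd' }
S has a single production, so nothing to check there.

All predict sets are disjoint. The grammar IS LL(1).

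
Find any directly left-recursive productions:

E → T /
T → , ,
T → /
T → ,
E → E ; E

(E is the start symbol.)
E → T /: starts with T
T → , ,: starts with ','
T → /: starts with '/'
T → ,: starts with ','
E → E ; E: LEFT RECURSIVE (starts with E)

The grammar has direct left recursion on: E.

Answer: Yes, E is left-recursive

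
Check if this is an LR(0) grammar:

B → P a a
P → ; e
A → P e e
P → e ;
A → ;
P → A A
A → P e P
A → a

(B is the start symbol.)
No. Shift-reduce conflict between [A → ; .] and [P → ; . e]

A grammar is LR(0) if no state in the canonical LR(0) collection has:
  - both a shift item (dot before a terminal) and a complete item (shift-reduce conflict), or
  - two or more complete items (reduce-reduce conflict; the accept item [B' → B .] counts as a complete item here).

Augment with B' → B and build the canonical LR(0) collection (I0 = CLOSURE({[B' → . B]}), then GOTO on every symbol after a dot until no new states appear). It has 16 states:
  I0: { [A → . ;], [A → . P e P], [A → . P e e], [A → . a], [B → . P a a], [B' → . B], [P → . ; e], [P → . A A], [P → . e ;] }  — shift
  I1: { [A → ; .], [P → ; . e] }  — shift, reduce
  I2: { [A → . ;], [A → . P e P], [A → . P e e], [A → . a], [P → . ; e], [P → . A A], [P → . e ;], [P → A . A] }  — shift
  I3: { [B' → B .] }  — accept
  I4: { [A → P . e P], [A → P . e e], [B → P . a a] }  — shift
  I5: { [A → a .] }  — reduce
  I6: { [P → e . ;] }  — shift
  I7: { [P → e ; .] }  — reduce
  I8: { [B → P a . a] }  — shift
  I9: { [A → . ;], [A → . P e P], [A → . P e e], [A → . a], [A → P e . P], [A → P e . e], [P → . ; e], [P → . A A], [P → . e ;] }  — shift
  I10: { [A → P . e P], [A → P . e e], [A → P e P .] }  — shift, reduce
  I11: { [A → P e e .], [P → e . ;] }  — shift, reduce
  I12: { [B → P a a .] }  — reduce
  I13: { [A → . ;], [A → . P e P], [A → . P e e], [A → . a], [P → . ; e], [P → . A A], [P → . e ;], [P → A . A], [P → A A .] }  — shift, reduce
  I14: { [A → P . e P], [A → P . e e] }  — shift
  I15: { [P → ; e .] }  — reduce

Conflict in state I1:
  Shift-reduce conflict between [A → ; .] and [P → ; . e]
So the grammar is NOT LR(0).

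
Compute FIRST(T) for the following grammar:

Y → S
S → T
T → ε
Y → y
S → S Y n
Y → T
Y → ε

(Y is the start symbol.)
{ ε }

To compute FIRST(T), examine every production with T on the left-hand side, reading each right-hand side left to right until a non-nullable symbol is reached.

From T → ε:
  - ε-production, so ε ∈ FIRST(T)

Collecting: FIRST(T) = { ε }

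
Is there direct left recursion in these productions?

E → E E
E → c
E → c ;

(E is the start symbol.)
Yes, E is left-recursive

Direct left recursion occurs when N → N α for some non-terminal N (the right-hand side begins with the left-hand side itself).

E → E E: LEFT RECURSIVE (starts with E)
E → c: starts with c
E → c ;: starts with c

The grammar has direct left recursion on: E.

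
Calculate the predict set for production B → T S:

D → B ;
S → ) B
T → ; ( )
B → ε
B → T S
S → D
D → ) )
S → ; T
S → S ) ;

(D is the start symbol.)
PREDICT(B → T S) = (FIRST(RHS) \ {ε}) ∪ (FOLLOW(B) if ε ∈ FIRST(RHS), i.e. RHS ⇒* ε)
FIRST(T) = { ';' }
FIRST(T S) = { ';' }
ε ∉ FIRST(T S), so FOLLOW(B) is not added.
PREDICT(B → T S) = { ';' }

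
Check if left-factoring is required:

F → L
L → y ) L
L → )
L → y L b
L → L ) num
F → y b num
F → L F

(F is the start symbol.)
Yes, F has productions with common prefix 'L'; L has productions with common prefix 'y'

Left-factoring is needed when two productions for the same non-terminal
share a common prefix on the right-hand side.

Productions for F:
  F → L
  F → y b num
  F → L F
Productions for L:
  L → y ) L
  L → )
  L → y L b
  L → L ) num

Found common prefix 'L' in productions for F
Found common prefix 'y' in productions for L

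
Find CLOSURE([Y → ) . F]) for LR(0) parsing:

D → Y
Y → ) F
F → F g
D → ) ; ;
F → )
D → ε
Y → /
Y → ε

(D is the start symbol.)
To compute CLOSURE, for each item [A → α.Bβ] where B is a non-terminal, add [B → .γ] for all productions B → γ; repeat for the newly added items until nothing changes.

Start with: [Y → ) . F]
  [Y → ) . F] has the dot before F: add [F → . F g], [F → . )]
No further items can be added.

CLOSURE = { [F → . )], [F → . F g], [Y → ) . F] }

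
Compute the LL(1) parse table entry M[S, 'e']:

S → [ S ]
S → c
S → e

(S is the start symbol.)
To find M[S, 'e'], we find productions for S where 'e' is in the predict set (PREDICT(N → α) = (FIRST(α) \ {ε}) ∪ (FOLLOW(N) if α ⇒* ε)).

S → [ S ]: PREDICT = { '[' }
S → c: PREDICT = { 'c' }
S → e: PREDICT = { 'e' }
  'e' is in predict set, so this production goes in M[S, 'e']

M[S, 'e'] = S → e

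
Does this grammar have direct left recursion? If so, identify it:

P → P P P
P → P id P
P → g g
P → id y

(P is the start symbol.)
Direct left recursion occurs when N → N α for some non-terminal N (the right-hand side begins with the left-hand side itself).

P → P P P: LEFT RECURSIVE (starts with P)
P → P id P: LEFT RECURSIVE (starts with P)
P → g g: starts with g
P → id y: starts with id

The grammar has direct left recursion on: P.

Answer: Yes, P is left-recursive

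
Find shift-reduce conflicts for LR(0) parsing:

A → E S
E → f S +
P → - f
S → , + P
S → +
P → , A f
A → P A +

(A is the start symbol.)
No shift-reduce conflicts

A shift-reduce conflict occurs when an LR(0) state has both:
  - a complete (reduce) item [A → α .] (dot at the end), and
  - a shift item [B → β . c γ] (dot before a terminal).

Augment with A' → A and build the canonical LR(0) collection (I0 = CLOSURE({[A' → . A]}), then GOTO on every symbol after a dot until no new states appear). It has 19 states:
  I0: { [A → . E S], [A → . P A +], [A' → . A], [E → . f S +], [P → . , A f], [P → . - f] }  — shift
  I1: { [A → . E S], [A → . P A +], [E → . f S +], [P → , . A f], [P → . , A f], [P → . - f] }  — shift
  I2: { [P → - . f] }  — shift
  I3: { [A' → A .] }  — accept
  I4: { [A → E . S], [S → . +], [S → . , + P] }  — shift
  I5: { [A → . E S], [A → . P A +], [A → P . A +], [E → . f S +], [P → . , A f], [P → . - f] }  — shift
  I6: { [E → f . S +], [S → . +], [S → . , + P] }  — shift
  I7: { [S → + .] }  — reduce
  I8: { [S → , . + P] }  — shift
  I9: { [E → f S . +] }  — shift
  I10: { [E → f S + .] }  — reduce
  I11: { [P → . , A f], [P → . - f], [S → , + . P] }  — shift
  I12: { [S → , + P .] }  — reduce
  I13: { [A → P A . +] }  — shift
  I14: { [A → P A + .] }  — reduce
  I15: { [A → E S .] }  — reduce
  I16: { [P → - f .] }  — reduce
  I17: { [P → , A . f] }  — shift
  I18: { [P → , A f .] }  — reduce

No state contains both a complete item and a shift item.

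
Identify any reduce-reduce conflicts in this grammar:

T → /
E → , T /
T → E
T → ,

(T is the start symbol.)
Augment with T' → T and build the canonical LR(0) collection (I0 = CLOSURE({[T' → . T]}), then GOTO on every symbol after a dot until no new states appear). It has 7 states:
  I0: { [E → . , T /], [T → . ,], [T → . /], [T → . E], [T' → . T] }  — shift
  I1: { [E → , . T /], [E → . , T /], [T → , .], [T → . ,], [T → . /], [T → . E] }  — shift, reduce
  I2: { [T → / .] }  — reduce
  I3: { [T → E .] }  — reduce
  I4: { [T' → T .] }  — accept
  I5: { [E → , T . /] }  — shift
  I6: { [E → , T / .] }  — reduce

No state contains more than one complete item.

Answer: No reduce-reduce conflicts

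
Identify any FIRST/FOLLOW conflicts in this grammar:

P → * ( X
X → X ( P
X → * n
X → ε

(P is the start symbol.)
A FIRST/FOLLOW conflict occurs when a non-terminal N has a nullable alternative N → β (β ⇒* ε) and another alternative N → α with FIRST(α) ∩ FOLLOW(N) ≠ ∅: on such a lookahead the parser cannot decide between expanding α and letting N vanish via β.

Nullable non-terminals: X.
FIRST sets used below: FIRST(X) = { '(', '*', ε }

X: nullable alternative(s) X → ε; FOLLOW(X) = { $, '(' }
  X → X ( P: FIRST \ {ε} = { '(', '*' } — overlaps FOLLOW(X) on { '(' }: CONFLICT
  X → * n: FIRST \ {ε} = { '*' } — disjoint from FOLLOW(X)
  X → ε: FIRST \ {ε} = { } — this is the only nullable alternative, skip

P has no nullable alternative, so no FIRST/FOLLOW check is needed there.

So the grammar has 1 FIRST/FOLLOW conflict (marked CONFLICT above).

Answer: Yes. X → X '(' P with FOLLOW(X) on { '(' }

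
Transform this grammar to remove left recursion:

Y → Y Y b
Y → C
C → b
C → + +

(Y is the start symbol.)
Y → C Y'
Y' → Y b Y'
Y' → ε
C → b
C → + +

Y is directly left-recursive. The standard transformation for
  A → A α₁ | ... | A α_m | β₁ | ... | β_n
is
  A  → β₁ A' | ... | β_n A'
  A' → α₁ A' | ... | α_m A' | ε

Y → C becomes Y → C Y'
Y → Y Y b becomes Y' → Y b Y'
Add Y' → ε

Productions for other non-terminals are unchanged:
  C → b
  C → + +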